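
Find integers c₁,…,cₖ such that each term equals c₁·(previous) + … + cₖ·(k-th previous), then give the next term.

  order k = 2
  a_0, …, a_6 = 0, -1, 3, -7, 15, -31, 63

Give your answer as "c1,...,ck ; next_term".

  a_2 = -3·-1 + -2·0 = 3
  a_3 = -3·3 + -2·-1 = -7
  a_4 = -3·-7 + -2·3 = 15
  a_5 = -3·15 + -2·-7 = -31
  a_6 = -3·-31 + -2·15 = 63
  a_7 = -3·63 + -2·-31 = -127

-3,-2 ; -127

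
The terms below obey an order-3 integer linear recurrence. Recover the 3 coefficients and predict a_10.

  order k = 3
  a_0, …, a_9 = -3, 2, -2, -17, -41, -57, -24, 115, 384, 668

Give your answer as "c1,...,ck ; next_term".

  a_3 = 3·-2 + -4·2 + 1·-3 = -17
  a_4 = 3·-17 + -4·-2 + 1·2 = -41
  a_5 = 3·-41 + -4·-17 + 1·-2 = -57
  a_6 = 3·-57 + -4·-41 + 1·-17 = -24
  a_7 = 3·-24 + -4·-57 + 1·-41 = 115
  a_8 = 3·115 + -4·-24 + 1·-57 = 384
  a_9 = 3·384 + -4·115 + 1·-24 = 668
  a_10 = 3·668 + -4·384 + 1·115 = 583

3,-4,1 ; 583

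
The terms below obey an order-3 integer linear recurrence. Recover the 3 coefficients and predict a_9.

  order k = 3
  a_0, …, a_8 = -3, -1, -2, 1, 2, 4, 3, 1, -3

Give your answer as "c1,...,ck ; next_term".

1,0,-1 ; -6

  a_3 = 1·-2 + 0·-1 + -1·-3 = 1
  a_4 = 1·1 + 0·-2 + -1·-1 = 2
  a_5 = 1·2 + 0·1 + -1·-2 = 4
  a_6 = 1·4 + 0·2 + -1·1 = 3
  a_7 = 1·3 + 0·4 + -1·2 = 1
  a_8 = 1·1 + 0·3 + -1·4 = -3
  a_9 = 1·-3 + 0·1 + -1·3 = -6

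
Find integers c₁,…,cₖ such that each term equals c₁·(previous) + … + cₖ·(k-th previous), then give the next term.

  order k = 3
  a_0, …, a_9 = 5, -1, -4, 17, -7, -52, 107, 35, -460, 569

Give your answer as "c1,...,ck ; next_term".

  a_3 = -1·-4 + -3·-1 + 2·5 = 17
  a_4 = -1·17 + -3·-4 + 2·-1 = -7
  a_5 = -1·-7 + -3·17 + 2·-4 = -52
  a_6 = -1·-52 + -3·-7 + 2·17 = 107
  a_7 = -1·107 + -3·-52 + 2·-7 = 35
  a_8 = -1·35 + -3·107 + 2·-52 = -460
  a_9 = -1·-460 + -3·35 + 2·107 = 569
  a_10 = -1·569 + -3·-460 + 2·35 = 881

-1,-3,2 ; 881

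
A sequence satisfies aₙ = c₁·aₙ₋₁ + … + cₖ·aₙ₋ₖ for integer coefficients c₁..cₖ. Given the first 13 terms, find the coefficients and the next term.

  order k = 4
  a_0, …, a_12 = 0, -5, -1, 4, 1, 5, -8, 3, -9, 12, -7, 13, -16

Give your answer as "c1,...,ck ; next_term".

-1,0,-1,-1 ; 11

  a_4 = -1·4 + 0·-1 + -1·-5 + -1·0 = 1
  a_5 = -1·1 + 0·4 + -1·-1 + -1·-5 = 5
  a_6 = -1·5 + 0·1 + -1·4 + -1·-1 = -8
  a_7 = -1·-8 + 0·5 + -1·1 + -1·4 = 3
  a_8 = -1·3 + 0·-8 + -1·5 + -1·1 = -9
  a_9 = -1·-9 + 0·3 + -1·-8 + -1·5 = 12
  a_10 = -1·12 + 0·-9 + -1·3 + -1·-8 = -7
  a_11 = -1·-7 + 0·12 + -1·-9 + -1·3 = 13
  a_12 = -1·13 + 0·-7 + -1·12 + -1·-9 = -16
  a_13 = -1·-16 + 0·13 + -1·-7 + -1·12 = 11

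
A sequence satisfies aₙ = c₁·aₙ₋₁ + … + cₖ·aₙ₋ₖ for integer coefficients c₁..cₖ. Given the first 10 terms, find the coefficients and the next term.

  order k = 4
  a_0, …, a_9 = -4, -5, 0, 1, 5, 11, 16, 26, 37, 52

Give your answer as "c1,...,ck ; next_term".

  a_4 = 1·1 + 1·0 + 0·-5 + -1·-4 = 5
  a_5 = 1·5 + 1·1 + 0·0 + -1·-5 = 11
  a_6 = 1·11 + 1·5 + 0·1 + -1·0 = 16
  a_7 = 1·16 + 1·11 + 0·5 + -1·1 = 26
  a_8 = 1·26 + 1·16 + 0·11 + -1·5 = 37
  a_9 = 1·37 + 1·26 + 0·16 + -1·11 = 52
  a_10 = 1·52 + 1·37 + 0·26 + -1·16 = 73

1,1,0,-1 ; 73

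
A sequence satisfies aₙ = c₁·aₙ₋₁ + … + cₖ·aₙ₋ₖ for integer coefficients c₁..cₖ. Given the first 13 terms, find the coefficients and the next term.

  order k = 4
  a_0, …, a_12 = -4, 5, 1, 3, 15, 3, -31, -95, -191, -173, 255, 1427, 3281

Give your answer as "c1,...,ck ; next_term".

  a_4 = 2·3 + -2·1 + -1·5 + -4·-4 = 15
  a_5 = 2·15 + -2·3 + -1·1 + -4·5 = 3
  a_6 = 2·3 + -2·15 + -1·3 + -4·1 = -31
  a_7 = 2·-31 + -2·3 + -1·15 + -4·3 = -95
  a_8 = 2·-95 + -2·-31 + -1·3 + -4·15 = -191
  a_9 = 2·-191 + -2·-95 + -1·-31 + -4·3 = -173
  a_10 = 2·-173 + -2·-191 + -1·-95 + -4·-31 = 255
  a_11 = 2·255 + -2·-173 + -1·-191 + -4·-95 = 1427
  a_12 = 2·1427 + -2·255 + -1·-173 + -4·-191 = 3281
  a_13 = 2·3281 + -2·1427 + -1·255 + -4·-173 = 4145

2,-2,-1,-4 ; 4145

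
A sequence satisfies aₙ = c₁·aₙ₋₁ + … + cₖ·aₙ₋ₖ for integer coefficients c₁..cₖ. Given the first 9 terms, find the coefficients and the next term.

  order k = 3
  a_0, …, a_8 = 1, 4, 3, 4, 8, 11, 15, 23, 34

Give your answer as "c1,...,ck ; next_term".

1,0,1 ; 49

  a_3 = 1·3 + 0·4 + 1·1 = 4
  a_4 = 1·4 + 0·3 + 1·4 = 8
  a_5 = 1·8 + 0·4 + 1·3 = 11
  a_6 = 1·11 + 0·8 + 1·4 = 15
  a_7 = 1·15 + 0·11 + 1·8 = 23
  a_8 = 1·23 + 0·15 + 1·11 = 34
  a_9 = 1·34 + 0·23 + 1·15 = 49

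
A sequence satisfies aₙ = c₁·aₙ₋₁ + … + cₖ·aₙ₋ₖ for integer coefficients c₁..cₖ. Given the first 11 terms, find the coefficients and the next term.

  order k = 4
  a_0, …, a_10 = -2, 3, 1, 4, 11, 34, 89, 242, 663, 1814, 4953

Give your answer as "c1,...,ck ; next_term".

2,1,2,2 ; 13530

  a_4 = 2·4 + 1·1 + 2·3 + 2·-2 = 11
  a_5 = 2·11 + 1·4 + 2·1 + 2·3 = 34
  a_6 = 2·34 + 1·11 + 2·4 + 2·1 = 89
  a_7 = 2·89 + 1·34 + 2·11 + 2·4 = 242
  a_8 = 2·242 + 1·89 + 2·34 + 2·11 = 663
  a_9 = 2·663 + 1·242 + 2·89 + 2·34 = 1814
  a_10 = 2·1814 + 1·663 + 2·242 + 2·89 = 4953
  a_11 = 2·4953 + 1·1814 + 2·663 + 2·242 = 13530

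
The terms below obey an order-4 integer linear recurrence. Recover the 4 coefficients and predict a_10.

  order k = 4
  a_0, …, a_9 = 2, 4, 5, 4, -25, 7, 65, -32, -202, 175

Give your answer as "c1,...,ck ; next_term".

-1,-3,-2,1 ; 560

  a_4 = -1·4 + -3·5 + -2·4 + 1·2 = -25
  a_5 = -1·-25 + -3·4 + -2·5 + 1·4 = 7
  a_6 = -1·7 + -3·-25 + -2·4 + 1·5 = 65
  a_7 = -1·65 + -3·7 + -2·-25 + 1·4 = -32
  a_8 = -1·-32 + -3·65 + -2·7 + 1·-25 = -202
  a_9 = -1·-202 + -3·-32 + -2·65 + 1·7 = 175
  a_10 = -1·175 + -3·-202 + -2·-32 + 1·65 = 560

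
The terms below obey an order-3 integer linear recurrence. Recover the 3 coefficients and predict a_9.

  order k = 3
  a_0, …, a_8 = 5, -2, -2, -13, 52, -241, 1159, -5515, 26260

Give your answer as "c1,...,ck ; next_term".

  a_3 = -4·-2 + 3·-2 + -3·5 = -13
  a_4 = -4·-13 + 3·-2 + -3·-2 = 52
  a_5 = -4·52 + 3·-13 + -3·-2 = -241
  a_6 = -4·-241 + 3·52 + -3·-13 = 1159
  a_7 = -4·1159 + 3·-241 + -3·52 = -5515
  a_8 = -4·-5515 + 3·1159 + -3·-241 = 26260
  a_9 = -4·26260 + 3·-5515 + -3·1159 = -125062

-4,3,-3 ; -125062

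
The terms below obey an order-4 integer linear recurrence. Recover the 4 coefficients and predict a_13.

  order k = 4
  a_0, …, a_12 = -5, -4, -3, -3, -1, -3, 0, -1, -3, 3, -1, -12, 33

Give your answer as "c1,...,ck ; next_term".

-3,-3,1,3 ; -55

  a_4 = -3·-3 + -3·-3 + 1·-4 + 3·-5 = -1
  a_5 = -3·-1 + -3·-3 + 1·-3 + 3·-4 = -3
  a_6 = -3·-3 + -3·-1 + 1·-3 + 3·-3 = 0
  a_7 = -3·0 + -3·-3 + 1·-1 + 3·-3 = -1
  a_8 = -3·-1 + -3·0 + 1·-3 + 3·-1 = -3
  a_9 = -3·-3 + -3·-1 + 1·0 + 3·-3 = 3
  a_10 = -3·3 + -3·-3 + 1·-1 + 3·0 = -1
  a_11 = -3·-1 + -3·3 + 1·-3 + 3·-1 = -12
  a_12 = -3·-12 + -3·-1 + 1·3 + 3·-3 = 33
  a_13 = -3·33 + -3·-12 + 1·-1 + 3·3 = -55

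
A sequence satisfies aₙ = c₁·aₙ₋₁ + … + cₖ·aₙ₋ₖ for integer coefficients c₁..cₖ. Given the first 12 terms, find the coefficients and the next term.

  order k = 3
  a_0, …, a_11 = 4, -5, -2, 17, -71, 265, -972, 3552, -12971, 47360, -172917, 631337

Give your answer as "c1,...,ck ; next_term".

-4,-1,1 ; -2305071

  a_3 = -4·-2 + -1·-5 + 1·4 = 17
  a_4 = -4·17 + -1·-2 + 1·-5 = -71
  a_5 = -4·-71 + -1·17 + 1·-2 = 265
  a_6 = -4·265 + -1·-71 + 1·17 = -972
  a_7 = -4·-972 + -1·265 + 1·-71 = 3552
  a_8 = -4·3552 + -1·-972 + 1·265 = -12971
  a_9 = -4·-12971 + -1·3552 + 1·-972 = 47360
  a_10 = -4·47360 + -1·-12971 + 1·3552 = -172917
  a_11 = -4·-172917 + -1·47360 + 1·-12971 = 631337
  a_12 = -4·631337 + -1·-172917 + 1·47360 = -2305071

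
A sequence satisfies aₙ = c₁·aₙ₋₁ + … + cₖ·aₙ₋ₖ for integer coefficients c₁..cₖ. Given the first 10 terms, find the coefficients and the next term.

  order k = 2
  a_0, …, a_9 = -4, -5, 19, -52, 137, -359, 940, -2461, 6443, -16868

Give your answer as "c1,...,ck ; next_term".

-3,-1 ; 44161

  a_2 = -3·-5 + -1·-4 = 19
  a_3 = -3·19 + -1·-5 = -52
  a_4 = -3·-52 + -1·19 = 137
  a_5 = -3·137 + -1·-52 = -359
  a_6 = -3·-359 + -1·137 = 940
  a_7 = -3·940 + -1·-359 = -2461
  a_8 = -3·-2461 + -1·940 = 6443
  a_9 = -3·6443 + -1·-2461 = -16868
  a_10 = -3·-16868 + -1·6443 = 44161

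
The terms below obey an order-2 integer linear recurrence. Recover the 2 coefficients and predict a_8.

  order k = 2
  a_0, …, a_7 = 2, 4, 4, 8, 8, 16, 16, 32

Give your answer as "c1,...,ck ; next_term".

0,2 ; 32

  a_2 = 0·4 + 2·2 = 4
  a_3 = 0·4 + 2·4 = 8
  a_4 = 0·8 + 2·4 = 8
  a_5 = 0·8 + 2·8 = 16
  a_6 = 0·16 + 2·8 = 16
  a_7 = 0·16 + 2·16 = 32
  a_8 = 0·32 + 2·16 = 32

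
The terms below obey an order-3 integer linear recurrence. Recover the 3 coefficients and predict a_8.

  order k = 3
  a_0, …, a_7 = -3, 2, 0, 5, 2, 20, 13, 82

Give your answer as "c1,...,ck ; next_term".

  a_3 = 0·0 + 4·2 + 1·-3 = 5
  a_4 = 0·5 + 4·0 + 1·2 = 2
  a_5 = 0·2 + 4·5 + 1·0 = 20
  a_6 = 0·20 + 4·2 + 1·5 = 13
  a_7 = 0·13 + 4·20 + 1·2 = 82
  a_8 = 0·82 + 4·13 + 1·20 = 72

0,4,1 ; 72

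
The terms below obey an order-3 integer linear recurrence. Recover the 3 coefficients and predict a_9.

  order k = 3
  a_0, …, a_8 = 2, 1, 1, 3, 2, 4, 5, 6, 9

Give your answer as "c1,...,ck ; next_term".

0,1,1 ; 11

  a_3 = 0·1 + 1·1 + 1·2 = 3
  a_4 = 0·3 + 1·1 + 1·1 = 2
  a_5 = 0·2 + 1·3 + 1·1 = 4
  a_6 = 0·4 + 1·2 + 1·3 = 5
  a_7 = 0·5 + 1·4 + 1·2 = 6
  a_8 = 0·6 + 1·5 + 1·4 = 9
  a_9 = 0·9 + 1·6 + 1·5 = 11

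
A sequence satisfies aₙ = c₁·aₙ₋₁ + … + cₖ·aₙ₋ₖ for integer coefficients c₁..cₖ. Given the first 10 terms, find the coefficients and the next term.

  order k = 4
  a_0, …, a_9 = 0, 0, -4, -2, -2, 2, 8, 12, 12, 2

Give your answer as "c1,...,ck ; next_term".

1,0,-1,-1 ; -18

  a_4 = 1·-2 + 0·-4 + -1·0 + -1·0 = -2
  a_5 = 1·-2 + 0·-2 + -1·-4 + -1·0 = 2
  a_6 = 1·2 + 0·-2 + -1·-2 + -1·-4 = 8
  a_7 = 1·8 + 0·2 + -1·-2 + -1·-2 = 12
  a_8 = 1·12 + 0·8 + -1·2 + -1·-2 = 12
  a_9 = 1·12 + 0·12 + -1·8 + -1·2 = 2
  a_10 = 1·2 + 0·12 + -1·12 + -1·8 = -18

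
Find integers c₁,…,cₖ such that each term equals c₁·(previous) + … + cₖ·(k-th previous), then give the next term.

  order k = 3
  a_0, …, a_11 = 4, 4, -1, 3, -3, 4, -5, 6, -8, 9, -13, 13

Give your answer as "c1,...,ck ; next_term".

1,2,-1 ; -22

  a_3 = 1·-1 + 2·4 + -1·4 = 3
  a_4 = 1·3 + 2·-1 + -1·4 = -3
  a_5 = 1·-3 + 2·3 + -1·-1 = 4
  a_6 = 1·4 + 2·-3 + -1·3 = -5
  a_7 = 1·-5 + 2·4 + -1·-3 = 6
  a_8 = 1·6 + 2·-5 + -1·4 = -8
  a_9 = 1·-8 + 2·6 + -1·-5 = 9
  a_10 = 1·9 + 2·-8 + -1·6 = -13
  a_11 = 1·-13 + 2·9 + -1·-8 = 13
  a_12 = 1·13 + 2·-13 + -1·9 = -22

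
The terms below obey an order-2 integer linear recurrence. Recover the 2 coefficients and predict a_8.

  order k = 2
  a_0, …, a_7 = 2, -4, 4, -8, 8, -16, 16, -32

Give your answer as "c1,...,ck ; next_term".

  a_2 = 0·-4 + 2·2 = 4
  a_3 = 0·4 + 2·-4 = -8
  a_4 = 0·-8 + 2·4 = 8
  a_5 = 0·8 + 2·-8 = -16
  a_6 = 0·-16 + 2·8 = 16
  a_7 = 0·16 + 2·-16 = -32
  a_8 = 0·-32 + 2·16 = 32

0,2 ; 32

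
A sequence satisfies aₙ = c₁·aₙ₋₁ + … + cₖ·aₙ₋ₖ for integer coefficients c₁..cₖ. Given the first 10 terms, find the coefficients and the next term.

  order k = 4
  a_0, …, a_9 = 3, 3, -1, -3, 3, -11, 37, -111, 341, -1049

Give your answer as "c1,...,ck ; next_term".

  a_4 = -3·-3 + 0·-1 + -1·3 + -1·3 = 3
  a_5 = -3·3 + 0·-3 + -1·-1 + -1·3 = -11
  a_6 = -3·-11 + 0·3 + -1·-3 + -1·-1 = 37
  a_7 = -3·37 + 0·-11 + -1·3 + -1·-3 = -111
  a_8 = -3·-111 + 0·37 + -1·-11 + -1·3 = 341
  a_9 = -3·341 + 0·-111 + -1·37 + -1·-11 = -1049
  a_10 = -3·-1049 + 0·341 + -1·-111 + -1·37 = 3221

-3,0,-1,-1 ; 3221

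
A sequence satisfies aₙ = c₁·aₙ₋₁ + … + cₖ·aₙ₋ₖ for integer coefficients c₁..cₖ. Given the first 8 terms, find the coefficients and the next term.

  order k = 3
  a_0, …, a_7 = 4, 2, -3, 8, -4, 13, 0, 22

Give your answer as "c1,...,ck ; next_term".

0,2,1 ; 13

  a_3 = 0·-3 + 2·2 + 1·4 = 8
  a_4 = 0·8 + 2·-3 + 1·2 = -4
  a_5 = 0·-4 + 2·8 + 1·-3 = 13
  a_6 = 0·13 + 2·-4 + 1·8 = 0
  a_7 = 0·0 + 2·13 + 1·-4 = 22
  a_8 = 0·22 + 2·0 + 1·13 = 13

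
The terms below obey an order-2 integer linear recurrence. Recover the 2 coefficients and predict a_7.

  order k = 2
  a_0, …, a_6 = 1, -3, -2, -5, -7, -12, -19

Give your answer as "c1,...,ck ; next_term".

1,1 ; -31

  a_2 = 1·-3 + 1·1 = -2
  a_3 = 1·-2 + 1·-3 = -5
  a_4 = 1·-5 + 1·-2 = -7
  a_5 = 1·-7 + 1·-5 = -12
  a_6 = 1·-12 + 1·-7 = -19
  a_7 = 1·-19 + 1·-12 = -31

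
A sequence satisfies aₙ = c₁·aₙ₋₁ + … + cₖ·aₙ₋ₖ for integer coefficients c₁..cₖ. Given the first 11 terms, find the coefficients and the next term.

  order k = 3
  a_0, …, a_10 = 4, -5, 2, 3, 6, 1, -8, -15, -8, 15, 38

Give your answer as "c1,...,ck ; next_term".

1,-1,-1 ; 31

  a_3 = 1·2 + -1·-5 + -1·4 = 3
  a_4 = 1·3 + -1·2 + -1·-5 = 6
  a_5 = 1·6 + -1·3 + -1·2 = 1
  a_6 = 1·1 + -1·6 + -1·3 = -8
  a_7 = 1·-8 + -1·1 + -1·6 = -15
  a_8 = 1·-15 + -1·-8 + -1·1 = -8
  a_9 = 1·-8 + -1·-15 + -1·-8 = 15
  a_10 = 1·15 + -1·-8 + -1·-15 = 38
  a_11 = 1·38 + -1·15 + -1·-8 = 31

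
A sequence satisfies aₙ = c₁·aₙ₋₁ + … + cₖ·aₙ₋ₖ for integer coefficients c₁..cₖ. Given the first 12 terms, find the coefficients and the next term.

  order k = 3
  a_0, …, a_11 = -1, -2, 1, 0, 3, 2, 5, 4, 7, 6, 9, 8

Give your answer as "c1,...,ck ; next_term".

  a_3 = 1·1 + 1·-2 + -1·-1 = 0
  a_4 = 1·0 + 1·1 + -1·-2 = 3
  a_5 = 1·3 + 1·0 + -1·1 = 2
  a_6 = 1·2 + 1·3 + -1·0 = 5
  a_7 = 1·5 + 1·2 + -1·3 = 4
  a_8 = 1·4 + 1·5 + -1·2 = 7
  a_9 = 1·7 + 1·4 + -1·5 = 6
  a_10 = 1·6 + 1·7 + -1·4 = 9
  a_11 = 1·9 + 1·6 + -1·7 = 8
  a_12 = 1·8 + 1·9 + -1·6 = 11

1,1,-1 ; 11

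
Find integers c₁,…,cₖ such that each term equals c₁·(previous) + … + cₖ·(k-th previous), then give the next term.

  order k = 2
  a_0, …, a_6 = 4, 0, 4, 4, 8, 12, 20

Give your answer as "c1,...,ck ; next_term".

1,1 ; 32

  a_2 = 1·0 + 1·4 = 4
  a_3 = 1·4 + 1·0 = 4
  a_4 = 1·4 + 1·4 = 8
  a_5 = 1·8 + 1·4 = 12
  a_6 = 1·12 + 1·8 = 20
  a_7 = 1·20 + 1·12 = 32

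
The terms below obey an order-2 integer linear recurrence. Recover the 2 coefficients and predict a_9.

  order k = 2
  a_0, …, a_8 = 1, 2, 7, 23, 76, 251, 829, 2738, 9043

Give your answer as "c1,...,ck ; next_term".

  a_2 = 3·2 + 1·1 = 7
  a_3 = 3·7 + 1·2 = 23
  a_4 = 3·23 + 1·7 = 76
  a_5 = 3·76 + 1·23 = 251
  a_6 = 3·251 + 1·76 = 829
  a_7 = 3·829 + 1·251 = 2738
  a_8 = 3·2738 + 1·829 = 9043
  a_9 = 3·9043 + 1·2738 = 29867

3,1 ; 29867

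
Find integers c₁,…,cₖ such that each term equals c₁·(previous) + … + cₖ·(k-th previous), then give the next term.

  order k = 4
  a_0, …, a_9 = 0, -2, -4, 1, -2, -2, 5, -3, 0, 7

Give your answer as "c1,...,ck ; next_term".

  a_4 = 0·1 + 0·-4 + 1·-2 + -1·0 = -2
  a_5 = 0·-2 + 0·1 + 1·-4 + -1·-2 = -2
  a_6 = 0·-2 + 0·-2 + 1·1 + -1·-4 = 5
  a_7 = 0·5 + 0·-2 + 1·-2 + -1·1 = -3
  a_8 = 0·-3 + 0·5 + 1·-2 + -1·-2 = 0
  a_9 = 0·0 + 0·-3 + 1·5 + -1·-2 = 7
  a_10 = 0·7 + 0·0 + 1·-3 + -1·5 = -8

0,0,1,-1 ; -8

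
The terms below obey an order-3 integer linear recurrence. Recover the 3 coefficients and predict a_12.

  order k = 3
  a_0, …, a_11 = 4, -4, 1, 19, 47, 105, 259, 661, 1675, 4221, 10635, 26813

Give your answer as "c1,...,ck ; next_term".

3,-2,2 ; 67611

  a_3 = 3·1 + -2·-4 + 2·4 = 19
  a_4 = 3·19 + -2·1 + 2·-4 = 47
  a_5 = 3·47 + -2·19 + 2·1 = 105
  a_6 = 3·105 + -2·47 + 2·19 = 259
  a_7 = 3·259 + -2·105 + 2·47 = 661
  a_8 = 3·661 + -2·259 + 2·105 = 1675
  a_9 = 3·1675 + -2·661 + 2·259 = 4221
  a_10 = 3·4221 + -2·1675 + 2·661 = 10635
  a_11 = 3·10635 + -2·4221 + 2·1675 = 26813
  a_12 = 3·26813 + -2·10635 + 2·4221 = 67611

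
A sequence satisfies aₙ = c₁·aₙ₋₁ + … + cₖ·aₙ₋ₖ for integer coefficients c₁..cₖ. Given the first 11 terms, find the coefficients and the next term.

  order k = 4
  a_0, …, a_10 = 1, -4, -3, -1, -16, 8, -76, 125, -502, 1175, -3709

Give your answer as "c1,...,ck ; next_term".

-2,3,3,3 ; 9812

  a_4 = -2·-1 + 3·-3 + 3·-4 + 3·1 = -16
  a_5 = -2·-16 + 3·-1 + 3·-3 + 3·-4 = 8
  a_6 = -2·8 + 3·-16 + 3·-1 + 3·-3 = -76
  a_7 = -2·-76 + 3·8 + 3·-16 + 3·-1 = 125
  a_8 = -2·125 + 3·-76 + 3·8 + 3·-16 = -502
  a_9 = -2·-502 + 3·125 + 3·-76 + 3·8 = 1175
  a_10 = -2·1175 + 3·-502 + 3·125 + 3·-76 = -3709
  a_11 = -2·-3709 + 3·1175 + 3·-502 + 3·125 = 9812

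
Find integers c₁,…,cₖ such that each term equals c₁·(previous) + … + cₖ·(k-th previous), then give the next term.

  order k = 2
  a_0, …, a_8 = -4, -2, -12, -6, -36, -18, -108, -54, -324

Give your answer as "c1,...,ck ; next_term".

  a_2 = 0·-2 + 3·-4 = -12
  a_3 = 0·-12 + 3·-2 = -6
  a_4 = 0·-6 + 3·-12 = -36
  a_5 = 0·-36 + 3·-6 = -18
  a_6 = 0·-18 + 3·-36 = -108
  a_7 = 0·-108 + 3·-18 = -54
  a_8 = 0·-54 + 3·-108 = -324
  a_9 = 0·-324 + 3·-54 = -162

0,3 ; -162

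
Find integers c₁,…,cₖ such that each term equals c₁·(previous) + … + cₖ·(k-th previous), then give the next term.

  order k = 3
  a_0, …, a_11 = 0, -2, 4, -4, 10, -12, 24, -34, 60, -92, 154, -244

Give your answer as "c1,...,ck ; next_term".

0,2,-1 ; 400

  a_3 = 0·4 + 2·-2 + -1·0 = -4
  a_4 = 0·-4 + 2·4 + -1·-2 = 10
  a_5 = 0·10 + 2·-4 + -1·4 = -12
  a_6 = 0·-12 + 2·10 + -1·-4 = 24
  a_7 = 0·24 + 2·-12 + -1·10 = -34
  a_8 = 0·-34 + 2·24 + -1·-12 = 60
  a_9 = 0·60 + 2·-34 + -1·24 = -92
  a_10 = 0·-92 + 2·60 + -1·-34 = 154
  a_11 = 0·154 + 2·-92 + -1·60 = -244
  a_12 = 0·-244 + 2·154 + -1·-92 = 400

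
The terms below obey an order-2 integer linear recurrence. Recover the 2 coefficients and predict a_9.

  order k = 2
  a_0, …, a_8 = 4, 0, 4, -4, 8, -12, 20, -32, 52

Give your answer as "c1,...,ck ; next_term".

-1,1 ; -84

  a_2 = -1·0 + 1·4 = 4
  a_3 = -1·4 + 1·0 = -4
  a_4 = -1·-4 + 1·4 = 8
  a_5 = -1·8 + 1·-4 = -12
  a_6 = -1·-12 + 1·8 = 20
  a_7 = -1·20 + 1·-12 = -32
  a_8 = -1·-32 + 1·20 = 52
  a_9 = -1·52 + 1·-32 = -84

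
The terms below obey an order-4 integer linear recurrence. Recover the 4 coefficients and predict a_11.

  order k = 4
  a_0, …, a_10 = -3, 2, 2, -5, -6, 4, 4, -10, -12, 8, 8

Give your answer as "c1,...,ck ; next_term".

  a_4 = 0·-5 + 0·2 + 0·2 + 2·-3 = -6
  a_5 = 0·-6 + 0·-5 + 0·2 + 2·2 = 4
  a_6 = 0·4 + 0·-6 + 0·-5 + 2·2 = 4
  a_7 = 0·4 + 0·4 + 0·-6 + 2·-5 = -10
  a_8 = 0·-10 + 0·4 + 0·4 + 2·-6 = -12
  a_9 = 0·-12 + 0·-10 + 0·4 + 2·4 = 8
  a_10 = 0·8 + 0·-12 + 0·-10 + 2·4 = 8
  a_11 = 0·8 + 0·8 + 0·-12 + 2·-10 = -20

0,0,0,2 ; -20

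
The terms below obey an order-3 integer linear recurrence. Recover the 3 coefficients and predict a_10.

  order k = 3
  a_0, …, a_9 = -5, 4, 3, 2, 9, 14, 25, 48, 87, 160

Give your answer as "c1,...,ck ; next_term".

  a_3 = 1·3 + 1·4 + 1·-5 = 2
  a_4 = 1·2 + 1·3 + 1·4 = 9
  a_5 = 1·9 + 1·2 + 1·3 = 14
  a_6 = 1·14 + 1·9 + 1·2 = 25
  a_7 = 1·25 + 1·14 + 1·9 = 48
  a_8 = 1·48 + 1·25 + 1·14 = 87
  a_9 = 1·87 + 1·48 + 1·25 = 160
  a_10 = 1·160 + 1·87 + 1·48 = 295

1,1,1 ; 295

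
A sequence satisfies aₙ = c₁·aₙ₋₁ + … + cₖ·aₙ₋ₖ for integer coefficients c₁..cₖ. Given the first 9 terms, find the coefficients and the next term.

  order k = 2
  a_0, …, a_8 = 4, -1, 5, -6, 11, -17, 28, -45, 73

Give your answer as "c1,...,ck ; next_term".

  a_2 = -1·-1 + 1·4 = 5
  a_3 = -1·5 + 1·-1 = -6
  a_4 = -1·-6 + 1·5 = 11
  a_5 = -1·11 + 1·-6 = -17
  a_6 = -1·-17 + 1·11 = 28
  a_7 = -1·28 + 1·-17 = -45
  a_8 = -1·-45 + 1·28 = 73
  a_9 = -1·73 + 1·-45 = -118

-1,1 ; -118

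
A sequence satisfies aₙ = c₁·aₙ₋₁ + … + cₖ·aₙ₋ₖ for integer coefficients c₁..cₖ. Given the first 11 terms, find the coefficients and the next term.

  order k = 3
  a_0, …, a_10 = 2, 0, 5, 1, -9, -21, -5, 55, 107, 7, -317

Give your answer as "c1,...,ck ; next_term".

  a_3 = 1·5 + -2·0 + -2·2 = 1
  a_4 = 1·1 + -2·5 + -2·0 = -9
  a_5 = 1·-9 + -2·1 + -2·5 = -21
  a_6 = 1·-21 + -2·-9 + -2·1 = -5
  a_7 = 1·-5 + -2·-21 + -2·-9 = 55
  a_8 = 1·55 + -2·-5 + -2·-21 = 107
  a_9 = 1·107 + -2·55 + -2·-5 = 7
  a_10 = 1·7 + -2·107 + -2·55 = -317
  a_11 = 1·-317 + -2·7 + -2·107 = -545

1,-2,-2 ; -545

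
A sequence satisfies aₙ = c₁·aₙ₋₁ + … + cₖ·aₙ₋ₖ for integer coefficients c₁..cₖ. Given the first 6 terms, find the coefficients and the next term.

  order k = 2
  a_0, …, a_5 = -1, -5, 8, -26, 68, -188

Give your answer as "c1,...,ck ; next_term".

-2,2 ; 512

  a_2 = -2·-5 + 2·-1 = 8
  a_3 = -2·8 + 2·-5 = -26
  a_4 = -2·-26 + 2·8 = 68
  a_5 = -2·68 + 2·-26 = -188
  a_6 = -2·-188 + 2·68 = 512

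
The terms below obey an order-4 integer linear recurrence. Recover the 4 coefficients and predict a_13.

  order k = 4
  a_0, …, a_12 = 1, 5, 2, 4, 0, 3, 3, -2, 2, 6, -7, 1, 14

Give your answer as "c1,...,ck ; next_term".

  a_4 = -1·4 + -1·2 + 1·5 + 1·1 = 0
  a_5 = -1·0 + -1·4 + 1·2 + 1·5 = 3
  a_6 = -1·3 + -1·0 + 1·4 + 1·2 = 3
  a_7 = -1·3 + -1·3 + 1·0 + 1·4 = -2
  a_8 = -1·-2 + -1·3 + 1·3 + 1·0 = 2
  a_9 = -1·2 + -1·-2 + 1·3 + 1·3 = 6
  a_10 = -1·6 + -1·2 + 1·-2 + 1·3 = -7
  a_11 = -1·-7 + -1·6 + 1·2 + 1·-2 = 1
  a_12 = -1·1 + -1·-7 + 1·6 + 1·2 = 14
  a_13 = -1·14 + -1·1 + 1·-7 + 1·6 = -16

-1,-1,1,1 ; -16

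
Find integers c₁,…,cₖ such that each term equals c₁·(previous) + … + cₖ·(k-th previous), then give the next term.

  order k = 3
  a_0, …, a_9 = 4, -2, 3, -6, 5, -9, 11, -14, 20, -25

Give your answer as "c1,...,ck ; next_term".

0,1,-1 ; 34

  a_3 = 0·3 + 1·-2 + -1·4 = -6
  a_4 = 0·-6 + 1·3 + -1·-2 = 5
  a_5 = 0·5 + 1·-6 + -1·3 = -9
  a_6 = 0·-9 + 1·5 + -1·-6 = 11
  a_7 = 0·11 + 1·-9 + -1·5 = -14
  a_8 = 0·-14 + 1·11 + -1·-9 = 20
  a_9 = 0·20 + 1·-14 + -1·11 = -25
  a_10 = 0·-25 + 1·20 + -1·-14 = 34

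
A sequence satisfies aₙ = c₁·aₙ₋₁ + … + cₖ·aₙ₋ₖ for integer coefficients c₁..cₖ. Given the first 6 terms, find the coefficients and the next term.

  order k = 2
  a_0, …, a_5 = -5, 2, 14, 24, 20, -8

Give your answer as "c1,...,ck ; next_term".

  a_2 = 2·2 + -2·-5 = 14
  a_3 = 2·14 + -2·2 = 24
  a_4 = 2·24 + -2·14 = 20
  a_5 = 2·20 + -2·24 = -8
  a_6 = 2·-8 + -2·20 = -56

2,-2 ; -56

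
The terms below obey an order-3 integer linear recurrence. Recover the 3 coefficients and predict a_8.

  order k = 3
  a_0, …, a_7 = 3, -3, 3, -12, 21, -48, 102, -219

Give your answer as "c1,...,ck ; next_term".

  a_3 = -1·3 + 2·-3 + -1·3 = -12
  a_4 = -1·-12 + 2·3 + -1·-3 = 21
  a_5 = -1·21 + 2·-12 + -1·3 = -48
  a_6 = -1·-48 + 2·21 + -1·-12 = 102
  a_7 = -1·102 + 2·-48 + -1·21 = -219
  a_8 = -1·-219 + 2·102 + -1·-48 = 471

-1,2,-1 ; 471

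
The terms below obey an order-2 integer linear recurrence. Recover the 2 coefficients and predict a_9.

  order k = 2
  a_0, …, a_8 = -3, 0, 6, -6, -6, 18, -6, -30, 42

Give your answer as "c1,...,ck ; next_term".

  a_2 = -1·0 + -2·-3 = 6
  a_3 = -1·6 + -2·0 = -6
  a_4 = -1·-6 + -2·6 = -6
  a_5 = -1·-6 + -2·-6 = 18
  a_6 = -1·18 + -2·-6 = -6
  a_7 = -1·-6 + -2·18 = -30
  a_8 = -1·-30 + -2·-6 = 42
  a_9 = -1·42 + -2·-30 = 18

-1,-2 ; 18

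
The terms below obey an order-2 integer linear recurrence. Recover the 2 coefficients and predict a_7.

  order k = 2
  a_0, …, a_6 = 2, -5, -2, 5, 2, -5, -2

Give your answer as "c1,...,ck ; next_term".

  a_2 = 0·-5 + -1·2 = -2
  a_3 = 0·-2 + -1·-5 = 5
  a_4 = 0·5 + -1·-2 = 2
  a_5 = 0·2 + -1·5 = -5
  a_6 = 0·-5 + -1·2 = -2
  a_7 = 0·-2 + -1·-5 = 5

0,-1 ; 5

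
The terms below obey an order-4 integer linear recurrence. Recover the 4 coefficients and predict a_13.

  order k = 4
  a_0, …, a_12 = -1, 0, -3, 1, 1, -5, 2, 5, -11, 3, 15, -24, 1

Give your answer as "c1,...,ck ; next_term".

  a_4 = -1·1 + -1·-3 + 1·0 + 1·-1 = 1
  a_5 = -1·1 + -1·1 + 1·-3 + 1·0 = -5
  a_6 = -1·-5 + -1·1 + 1·1 + 1·-3 = 2
  a_7 = -1·2 + -1·-5 + 1·1 + 1·1 = 5
  a_8 = -1·5 + -1·2 + 1·-5 + 1·1 = -11
  a_9 = -1·-11 + -1·5 + 1·2 + 1·-5 = 3
  a_10 = -1·3 + -1·-11 + 1·5 + 1·2 = 15
  a_11 = -1·15 + -1·3 + 1·-11 + 1·5 = -24
  a_12 = -1·-24 + -1·15 + 1·3 + 1·-11 = 1
  a_13 = -1·1 + -1·-24 + 1·15 + 1·3 = 41

-1,-1,1,1 ; 41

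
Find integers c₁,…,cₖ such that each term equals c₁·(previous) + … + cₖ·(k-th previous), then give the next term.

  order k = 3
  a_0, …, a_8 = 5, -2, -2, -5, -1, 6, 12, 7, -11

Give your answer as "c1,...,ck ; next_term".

  a_3 = 1·-2 + -1·-2 + -1·5 = -5
  a_4 = 1·-5 + -1·-2 + -1·-2 = -1
  a_5 = 1·-1 + -1·-5 + -1·-2 = 6
  a_6 = 1·6 + -1·-1 + -1·-5 = 12
  a_7 = 1·12 + -1·6 + -1·-1 = 7
  a_8 = 1·7 + -1·12 + -1·6 = -11
  a_9 = 1·-11 + -1·7 + -1·12 = -30

1,-1,-1 ; -30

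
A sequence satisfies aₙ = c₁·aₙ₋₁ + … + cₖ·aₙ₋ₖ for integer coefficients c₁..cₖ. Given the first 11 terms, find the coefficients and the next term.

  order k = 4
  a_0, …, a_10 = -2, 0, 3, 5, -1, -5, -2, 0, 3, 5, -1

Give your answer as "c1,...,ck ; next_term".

  a_4 = 0·5 + -1·3 + 0·0 + -1·-2 = -1
  a_5 = 0·-1 + -1·5 + 0·3 + -1·0 = -5
  a_6 = 0·-5 + -1·-1 + 0·5 + -1·3 = -2
  a_7 = 0·-2 + -1·-5 + 0·-1 + -1·5 = 0
  a_8 = 0·0 + -1·-2 + 0·-5 + -1·-1 = 3
  a_9 = 0·3 + -1·0 + 0·-2 + -1·-5 = 5
  a_10 = 0·5 + -1·3 + 0·0 + -1·-2 = -1
  a_11 = 0·-1 + -1·5 + 0·3 + -1·0 = -5

0,-1,0,-1 ; -5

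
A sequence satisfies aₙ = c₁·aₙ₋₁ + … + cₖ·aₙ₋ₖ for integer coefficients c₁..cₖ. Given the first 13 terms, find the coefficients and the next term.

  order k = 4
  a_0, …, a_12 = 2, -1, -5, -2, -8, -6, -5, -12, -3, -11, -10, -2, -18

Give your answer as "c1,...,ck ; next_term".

  a_4 = 0·-2 + 1·-5 + 1·-1 + -1·2 = -8
  a_5 = 0·-8 + 1·-2 + 1·-5 + -1·-1 = -6
  a_6 = 0·-6 + 1·-8 + 1·-2 + -1·-5 = -5
  a_7 = 0·-5 + 1·-6 + 1·-8 + -1·-2 = -12
  a_8 = 0·-12 + 1·-5 + 1·-6 + -1·-8 = -3
  a_9 = 0·-3 + 1·-12 + 1·-5 + -1·-6 = -11
  a_10 = 0·-11 + 1·-3 + 1·-12 + -1·-5 = -10
  a_11 = 0·-10 + 1·-11 + 1·-3 + -1·-12 = -2
  a_12 = 0·-2 + 1·-10 + 1·-11 + -1·-3 = -18
  a_13 = 0·-18 + 1·-2 + 1·-10 + -1·-11 = -1

0,1,1,-1 ; -1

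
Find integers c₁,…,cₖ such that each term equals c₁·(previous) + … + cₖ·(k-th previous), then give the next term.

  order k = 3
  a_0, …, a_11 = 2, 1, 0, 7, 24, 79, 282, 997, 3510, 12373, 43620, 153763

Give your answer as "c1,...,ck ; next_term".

  a_3 = 3·0 + 1·1 + 3·2 = 7
  a_4 = 3·7 + 1·0 + 3·1 = 24
  a_5 = 3·24 + 1·7 + 3·0 = 79
  a_6 = 3·79 + 1·24 + 3·7 = 282
  a_7 = 3·282 + 1·79 + 3·24 = 997
  a_8 = 3·997 + 1·282 + 3·79 = 3510
  a_9 = 3·3510 + 1·997 + 3·282 = 12373
  a_10 = 3·12373 + 1·3510 + 3·997 = 43620
  a_11 = 3·43620 + 1·12373 + 3·3510 = 153763
  a_12 = 3·153763 + 1·43620 + 3·12373 = 542028

3,1,3 ; 542028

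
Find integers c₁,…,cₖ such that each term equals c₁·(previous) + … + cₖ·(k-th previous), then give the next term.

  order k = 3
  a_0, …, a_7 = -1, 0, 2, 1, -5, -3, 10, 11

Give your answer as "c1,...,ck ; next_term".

  a_3 = -1·2 + -2·0 + -3·-1 = 1
  a_4 = -1·1 + -2·2 + -3·0 = -5
  a_5 = -1·-5 + -2·1 + -3·2 = -3
  a_6 = -1·-3 + -2·-5 + -3·1 = 10
  a_7 = -1·10 + -2·-3 + -3·-5 = 11
  a_8 = -1·11 + -2·10 + -3·-3 = -22

-1,-2,-3 ; -22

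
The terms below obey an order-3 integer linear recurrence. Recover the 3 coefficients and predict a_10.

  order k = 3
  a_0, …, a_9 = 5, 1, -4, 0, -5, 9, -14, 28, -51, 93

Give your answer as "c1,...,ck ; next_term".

-1,1,-1 ; -172

  a_3 = -1·-4 + 1·1 + -1·5 = 0
  a_4 = -1·0 + 1·-4 + -1·1 = -5
  a_5 = -1·-5 + 1·0 + -1·-4 = 9
  a_6 = -1·9 + 1·-5 + -1·0 = -14
  a_7 = -1·-14 + 1·9 + -1·-5 = 28
  a_8 = -1·28 + 1·-14 + -1·9 = -51
  a_9 = -1·-51 + 1·28 + -1·-14 = 93
  a_10 = -1·93 + 1·-51 + -1·28 = -172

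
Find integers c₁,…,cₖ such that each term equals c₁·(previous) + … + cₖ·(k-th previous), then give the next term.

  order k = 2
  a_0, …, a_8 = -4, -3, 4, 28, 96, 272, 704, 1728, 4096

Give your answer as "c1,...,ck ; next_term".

4,-4 ; 9472

  a_2 = 4·-3 + -4·-4 = 4
  a_3 = 4·4 + -4·-3 = 28
  a_4 = 4·28 + -4·4 = 96
  a_5 = 4·96 + -4·28 = 272
  a_6 = 4·272 + -4·96 = 704
  a_7 = 4·704 + -4·272 = 1728
  a_8 = 4·1728 + -4·704 = 4096
  a_9 = 4·4096 + -4·1728 = 9472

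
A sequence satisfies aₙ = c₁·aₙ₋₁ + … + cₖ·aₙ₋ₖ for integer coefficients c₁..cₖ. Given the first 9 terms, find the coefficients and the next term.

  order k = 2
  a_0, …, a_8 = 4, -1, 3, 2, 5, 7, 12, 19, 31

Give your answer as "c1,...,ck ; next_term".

1,1 ; 50

  a_2 = 1·-1 + 1·4 = 3
  a_3 = 1·3 + 1·-1 = 2
  a_4 = 1·2 + 1·3 = 5
  a_5 = 1·5 + 1·2 = 7
  a_6 = 1·7 + 1·5 = 12
  a_7 = 1·12 + 1·7 = 19
  a_8 = 1·19 + 1·12 = 31
  a_9 = 1·31 + 1·19 = 50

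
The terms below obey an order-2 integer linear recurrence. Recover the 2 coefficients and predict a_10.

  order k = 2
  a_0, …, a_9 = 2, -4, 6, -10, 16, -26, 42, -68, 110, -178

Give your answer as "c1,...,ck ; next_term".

  a_2 = -1·-4 + 1·2 = 6
  a_3 = -1·6 + 1·-4 = -10
  a_4 = -1·-10 + 1·6 = 16
  a_5 = -1·16 + 1·-10 = -26
  a_6 = -1·-26 + 1·16 = 42
  a_7 = -1·42 + 1·-26 = -68
  a_8 = -1·-68 + 1·42 = 110
  a_9 = -1·110 + 1·-68 = -178
  a_10 = -1·-178 + 1·110 = 288

-1,1 ; 288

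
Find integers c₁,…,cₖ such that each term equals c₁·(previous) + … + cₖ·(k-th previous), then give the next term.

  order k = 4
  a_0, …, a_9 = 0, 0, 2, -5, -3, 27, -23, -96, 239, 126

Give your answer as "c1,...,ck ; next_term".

  a_4 = -1·-5 + -4·2 + 2·0 + 1·0 = -3
  a_5 = -1·-3 + -4·-5 + 2·2 + 1·0 = 27
  a_6 = -1·27 + -4·-3 + 2·-5 + 1·2 = -23
  a_7 = -1·-23 + -4·27 + 2·-3 + 1·-5 = -96
  a_8 = -1·-96 + -4·-23 + 2·27 + 1·-3 = 239
  a_9 = -1·239 + -4·-96 + 2·-23 + 1·27 = 126
  a_10 = -1·126 + -4·239 + 2·-96 + 1·-23 = -1297

-1,-4,2,1 ; -1297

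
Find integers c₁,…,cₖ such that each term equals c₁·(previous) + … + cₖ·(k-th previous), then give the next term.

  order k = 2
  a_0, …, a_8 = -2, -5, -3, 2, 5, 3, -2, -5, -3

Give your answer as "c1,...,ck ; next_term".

1,-1 ; 2

  a_2 = 1·-5 + -1·-2 = -3
  a_3 = 1·-3 + -1·-5 = 2
  a_4 = 1·2 + -1·-3 = 5
  a_5 = 1·5 + -1·2 = 3
  a_6 = 1·3 + -1·5 = -2
  a_7 = 1·-2 + -1·3 = -5
  a_8 = 1·-5 + -1·-2 = -3
  a_9 = 1·-3 + -1·-5 = 2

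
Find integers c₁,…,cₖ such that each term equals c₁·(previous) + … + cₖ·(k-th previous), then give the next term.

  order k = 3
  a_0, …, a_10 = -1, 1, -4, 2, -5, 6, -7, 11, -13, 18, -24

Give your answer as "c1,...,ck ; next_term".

0,1,-1 ; 31

  a_3 = 0·-4 + 1·1 + -1·-1 = 2
  a_4 = 0·2 + 1·-4 + -1·1 = -5
  a_5 = 0·-5 + 1·2 + -1·-4 = 6
  a_6 = 0·6 + 1·-5 + -1·2 = -7
  a_7 = 0·-7 + 1·6 + -1·-5 = 11
  a_8 = 0·11 + 1·-7 + -1·6 = -13
  a_9 = 0·-13 + 1·11 + -1·-7 = 18
  a_10 = 0·18 + 1·-13 + -1·11 = -24
  a_11 = 0·-24 + 1·18 + -1·-13 = 31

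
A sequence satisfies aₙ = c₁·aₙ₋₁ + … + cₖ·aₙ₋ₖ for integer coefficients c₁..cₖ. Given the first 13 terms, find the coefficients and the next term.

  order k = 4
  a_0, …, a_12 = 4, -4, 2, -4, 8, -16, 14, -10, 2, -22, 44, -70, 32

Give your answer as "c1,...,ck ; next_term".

-1,0,2,3 ; -10

  a_4 = -1·-4 + 0·2 + 2·-4 + 3·4 = 8
  a_5 = -1·8 + 0·-4 + 2·2 + 3·-4 = -16
  a_6 = -1·-16 + 0·8 + 2·-4 + 3·2 = 14
  a_7 = -1·14 + 0·-16 + 2·8 + 3·-4 = -10
  a_8 = -1·-10 + 0·14 + 2·-16 + 3·8 = 2
  a_9 = -1·2 + 0·-10 + 2·14 + 3·-16 = -22
  a_10 = -1·-22 + 0·2 + 2·-10 + 3·14 = 44
  a_11 = -1·44 + 0·-22 + 2·2 + 3·-10 = -70
  a_12 = -1·-70 + 0·44 + 2·-22 + 3·2 = 32
  a_13 = -1·32 + 0·-70 + 2·44 + 3·-22 = -10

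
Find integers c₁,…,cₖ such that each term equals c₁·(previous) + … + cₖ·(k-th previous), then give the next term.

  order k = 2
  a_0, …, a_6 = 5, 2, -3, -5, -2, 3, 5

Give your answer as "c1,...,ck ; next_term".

1,-1 ; 2

  a_2 = 1·2 + -1·5 = -3
  a_3 = 1·-3 + -1·2 = -5
  a_4 = 1·-5 + -1·-3 = -2
  a_5 = 1·-2 + -1·-5 = 3
  a_6 = 1·3 + -1·-2 = 5
  a_7 = 1·5 + -1·3 = 2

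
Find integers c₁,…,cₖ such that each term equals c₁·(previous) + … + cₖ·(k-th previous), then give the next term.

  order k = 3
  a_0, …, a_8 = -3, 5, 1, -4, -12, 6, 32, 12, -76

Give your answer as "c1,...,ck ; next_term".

  a_3 = 0·1 + -2·5 + -2·-3 = -4
  a_4 = 0·-4 + -2·1 + -2·5 = -12
  a_5 = 0·-12 + -2·-4 + -2·1 = 6
  a_6 = 0·6 + -2·-12 + -2·-4 = 32
  a_7 = 0·32 + -2·6 + -2·-12 = 12
  a_8 = 0·12 + -2·32 + -2·6 = -76
  a_9 = 0·-76 + -2·12 + -2·32 = -88

0,-2,-2 ; -88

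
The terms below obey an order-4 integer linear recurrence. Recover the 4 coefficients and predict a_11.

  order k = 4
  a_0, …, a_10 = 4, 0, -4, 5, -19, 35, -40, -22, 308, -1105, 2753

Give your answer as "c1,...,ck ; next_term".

  a_4 = -3·5 + -2·-4 + 3·0 + -3·4 = -19
  a_5 = -3·-19 + -2·5 + 3·-4 + -3·0 = 35
  a_6 = -3·35 + -2·-19 + 3·5 + -3·-4 = -40
  a_7 = -3·-40 + -2·35 + 3·-19 + -3·5 = -22
  a_8 = -3·-22 + -2·-40 + 3·35 + -3·-19 = 308
  a_9 = -3·308 + -2·-22 + 3·-40 + -3·35 = -1105
  a_10 = -3·-1105 + -2·308 + 3·-22 + -3·-40 = 2753
  a_11 = -3·2753 + -2·-1105 + 3·308 + -3·-22 = -5059

-3,-2,3,-3 ; -5059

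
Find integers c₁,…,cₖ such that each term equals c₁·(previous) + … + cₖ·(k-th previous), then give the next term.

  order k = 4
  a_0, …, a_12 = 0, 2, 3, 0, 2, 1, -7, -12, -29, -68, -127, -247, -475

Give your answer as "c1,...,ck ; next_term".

2,0,1,-3 ; -873

  a_4 = 2·0 + 0·3 + 1·2 + -3·0 = 2
  a_5 = 2·2 + 0·0 + 1·3 + -3·2 = 1
  a_6 = 2·1 + 0·2 + 1·0 + -3·3 = -7
  a_7 = 2·-7 + 0·1 + 1·2 + -3·0 = -12
  a_8 = 2·-12 + 0·-7 + 1·1 + -3·2 = -29
  a_9 = 2·-29 + 0·-12 + 1·-7 + -3·1 = -68
  a_10 = 2·-68 + 0·-29 + 1·-12 + -3·-7 = -127
  a_11 = 2·-127 + 0·-68 + 1·-29 + -3·-12 = -247
  a_12 = 2·-247 + 0·-127 + 1·-68 + -3·-29 = -475
  a_13 = 2·-475 + 0·-247 + 1·-127 + -3·-68 = -873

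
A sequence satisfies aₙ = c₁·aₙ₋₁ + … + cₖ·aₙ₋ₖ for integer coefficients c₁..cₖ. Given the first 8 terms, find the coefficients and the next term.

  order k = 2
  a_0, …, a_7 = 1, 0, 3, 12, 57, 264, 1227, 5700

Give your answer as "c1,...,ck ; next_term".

  a_2 = 4·0 + 3·1 = 3
  a_3 = 4·3 + 3·0 = 12
  a_4 = 4·12 + 3·3 = 57
  a_5 = 4·57 + 3·12 = 264
  a_6 = 4·264 + 3·57 = 1227
  a_7 = 4·1227 + 3·264 = 5700
  a_8 = 4·5700 + 3·1227 = 26481

4,3 ; 26481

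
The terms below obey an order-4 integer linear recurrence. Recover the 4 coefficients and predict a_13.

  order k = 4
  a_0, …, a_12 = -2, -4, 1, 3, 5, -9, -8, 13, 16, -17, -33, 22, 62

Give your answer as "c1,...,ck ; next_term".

-1,-2,-2,-1 ; -23

  a_4 = -1·3 + -2·1 + -2·-4 + -1·-2 = 5
  a_5 = -1·5 + -2·3 + -2·1 + -1·-4 = -9
  a_6 = -1·-9 + -2·5 + -2·3 + -1·1 = -8
  a_7 = -1·-8 + -2·-9 + -2·5 + -1·3 = 13
  a_8 = -1·13 + -2·-8 + -2·-9 + -1·5 = 16
  a_9 = -1·16 + -2·13 + -2·-8 + -1·-9 = -17
  a_10 = -1·-17 + -2·16 + -2·13 + -1·-8 = -33
  a_11 = -1·-33 + -2·-17 + -2·16 + -1·13 = 22
  a_12 = -1·22 + -2·-33 + -2·-17 + -1·16 = 62
  a_13 = -1·62 + -2·22 + -2·-33 + -1·-17 = -23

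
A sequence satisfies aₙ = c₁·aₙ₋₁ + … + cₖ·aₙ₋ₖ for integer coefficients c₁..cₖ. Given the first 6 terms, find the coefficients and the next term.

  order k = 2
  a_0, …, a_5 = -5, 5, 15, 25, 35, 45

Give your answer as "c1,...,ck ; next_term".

  a_2 = 2·5 + -1·-5 = 15
  a_3 = 2·15 + -1·5 = 25
  a_4 = 2·25 + -1·15 = 35
  a_5 = 2·35 + -1·25 = 45
  a_6 = 2·45 + -1·35 = 55

2,-1 ; 55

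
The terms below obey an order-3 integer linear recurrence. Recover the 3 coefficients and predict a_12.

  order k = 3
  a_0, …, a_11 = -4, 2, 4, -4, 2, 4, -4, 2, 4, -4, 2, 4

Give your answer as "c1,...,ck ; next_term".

  a_3 = 0·4 + 0·2 + 1·-4 = -4
  a_4 = 0·-4 + 0·4 + 1·2 = 2
  a_5 = 0·2 + 0·-4 + 1·4 = 4
  a_6 = 0·4 + 0·2 + 1·-4 = -4
  a_7 = 0·-4 + 0·4 + 1·2 = 2
  a_8 = 0·2 + 0·-4 + 1·4 = 4
  a_9 = 0·4 + 0·2 + 1·-4 = -4
  a_10 = 0·-4 + 0·4 + 1·2 = 2
  a_11 = 0·2 + 0·-4 + 1·4 = 4
  a_12 = 0·4 + 0·2 + 1·-4 = -4

0,0,1 ; -4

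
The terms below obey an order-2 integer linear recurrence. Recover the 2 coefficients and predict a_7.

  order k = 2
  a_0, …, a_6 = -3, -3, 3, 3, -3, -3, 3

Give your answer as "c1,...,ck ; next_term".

  a_2 = 0·-3 + -1·-3 = 3
  a_3 = 0·3 + -1·-3 = 3
  a_4 = 0·3 + -1·3 = -3
  a_5 = 0·-3 + -1·3 = -3
  a_6 = 0·-3 + -1·-3 = 3
  a_7 = 0·3 + -1·-3 = 3

0,-1 ; 3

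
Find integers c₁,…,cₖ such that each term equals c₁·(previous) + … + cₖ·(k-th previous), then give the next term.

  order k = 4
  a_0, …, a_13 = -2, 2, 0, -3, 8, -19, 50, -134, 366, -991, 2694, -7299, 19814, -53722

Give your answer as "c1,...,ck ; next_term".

  a_4 = -2·-3 + 3·0 + 4·2 + 3·-2 = 8
  a_5 = -2·8 + 3·-3 + 4·0 + 3·2 = -19
  a_6 = -2·-19 + 3·8 + 4·-3 + 3·0 = 50
  a_7 = -2·50 + 3·-19 + 4·8 + 3·-3 = -134
  a_8 = -2·-134 + 3·50 + 4·-19 + 3·8 = 366
  a_9 = -2·366 + 3·-134 + 4·50 + 3·-19 = -991
  a_10 = -2·-991 + 3·366 + 4·-134 + 3·50 = 2694
  a_11 = -2·2694 + 3·-991 + 4·366 + 3·-134 = -7299
  a_12 = -2·-7299 + 3·2694 + 4·-991 + 3·366 = 19814
  a_13 = -2·19814 + 3·-7299 + 4·2694 + 3·-991 = -53722
  a_14 = -2·-53722 + 3·19814 + 4·-7299 + 3·2694 = 145772

-2,3,4,3 ; 145772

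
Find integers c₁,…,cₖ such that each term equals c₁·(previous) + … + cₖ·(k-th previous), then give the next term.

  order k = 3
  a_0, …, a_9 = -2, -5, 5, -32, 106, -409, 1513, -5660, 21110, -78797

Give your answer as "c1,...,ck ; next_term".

  a_3 = -3·5 + 3·-5 + 1·-2 = -32
  a_4 = -3·-32 + 3·5 + 1·-5 = 106
  a_5 = -3·106 + 3·-32 + 1·5 = -409
  a_6 = -3·-409 + 3·106 + 1·-32 = 1513
  a_7 = -3·1513 + 3·-409 + 1·106 = -5660
  a_8 = -3·-5660 + 3·1513 + 1·-409 = 21110
  a_9 = -3·21110 + 3·-5660 + 1·1513 = -78797
  a_10 = -3·-78797 + 3·21110 + 1·-5660 = 294061

-3,3,1 ; 294061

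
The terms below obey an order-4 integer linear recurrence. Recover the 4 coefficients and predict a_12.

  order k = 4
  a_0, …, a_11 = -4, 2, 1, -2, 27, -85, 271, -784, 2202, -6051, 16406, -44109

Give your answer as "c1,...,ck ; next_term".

-3,1,4,-3 ; 117923

  a_4 = -3·-2 + 1·1 + 4·2 + -3·-4 = 27
  a_5 = -3·27 + 1·-2 + 4·1 + -3·2 = -85
  a_6 = -3·-85 + 1·27 + 4·-2 + -3·1 = 271
  a_7 = -3·271 + 1·-85 + 4·27 + -3·-2 = -784
  a_8 = -3·-784 + 1·271 + 4·-85 + -3·27 = 2202
  a_9 = -3·2202 + 1·-784 + 4·271 + -3·-85 = -6051
  a_10 = -3·-6051 + 1·2202 + 4·-784 + -3·271 = 16406
  a_11 = -3·16406 + 1·-6051 + 4·2202 + -3·-784 = -44109
  a_12 = -3·-44109 + 1·16406 + 4·-6051 + -3·2202 = 117923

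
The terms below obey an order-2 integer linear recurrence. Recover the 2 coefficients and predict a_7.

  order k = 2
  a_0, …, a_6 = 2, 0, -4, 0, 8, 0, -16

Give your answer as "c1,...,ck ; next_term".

0,-2 ; 0

  a_2 = 0·0 + -2·2 = -4
  a_3 = 0·-4 + -2·0 = 0
  a_4 = 0·0 + -2·-4 = 8
  a_5 = 0·8 + -2·0 = 0
  a_6 = 0·0 + -2·8 = -16
  a_7 = 0·-16 + -2·0 = 0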